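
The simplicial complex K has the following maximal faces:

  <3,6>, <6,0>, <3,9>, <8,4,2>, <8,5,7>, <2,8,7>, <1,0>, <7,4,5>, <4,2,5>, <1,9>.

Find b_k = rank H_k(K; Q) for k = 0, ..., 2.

Take the total order 0 < 1 < 2 < 3 < 4 < 5 < 6 < 7 < 8 < 9 on the vertex set. Then K (dimension 2) consists of the simplices:

  0-simplices (10): [0], [1], [2], [3], [4], [5], [6], [7], [8], [9]
  1-simplices (15): [0,1], [0,6], [1,9], [2,4], [2,5], [2,7], [2,8], [3,6], [3,9], [4,5], [4,7], [4,8], [5,7], [5,8], [7,8]
  2-simplices (5): [2,4,5], [2,4,8], [2,7,8], [4,5,7], [5,7,8]

giving chain groups C_0 ≅ Z^10, C_1 ≅ Z^15, C_2 ≅ Z^5.

The boundary map ∂_1: C_1 → C_0 sends each edge [p,q] (with p < q) to q − p. For instance
  ∂[2,8] = [8] − [2].
The 10×15 boundary matrix has rank 8 and Smith normal form diag(1,1,1,1,1,1,1,1).

∂_2: C_2 → C_1 maps a triangle to the signed sum of its edges. For instance
  ∂[4,5,7] = [5,7] − [4,7] + [4,5],
  ∂[2,4,5] = [4,5] − [2,5] + [2,4].
The resulting 15×5 matrix has rank 5, and its Smith normal form has invariant factors (1,1,1,1,1).

Reading off H_k = ker ∂_k / im ∂_{k+1}:

  H_0: rank C_0 − rank ∂_1 = 10 − 8 = 2, and the invariant factors of ∂_1 are all 1, so H_0 ≅ Z^2.
  H_1: rank ker ∂_1 − rank ∂_2 = (15 − 8) − 5 = 2, and the invariant factors of ∂_2 are all 1, so H_1 ≅ Z^2.
  H_2: rank ker ∂_2 − rank ∂_3 = (5 − 5) − 0 = 0, and there is no ∂_3, so H_2 ≅ 0.

As a check, the Euler characteristic is 10 − 15 + 5 = 0, which agrees with 2 − 2 + 0 = 0.

Hence the Betti numbers are b_0 = 2, b_1 = 2, b_2 = 0.

b_0 = 2, b_1 = 2, b_2 = 0.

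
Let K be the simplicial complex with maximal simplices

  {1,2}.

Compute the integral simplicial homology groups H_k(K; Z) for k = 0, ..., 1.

H_0 = Z,  H_1 = 0.

Order the vertices as 1 < 2. Listing each simplex with vertices in this order, K has dimension 1 with simplices:

  0-simplices (2): [1], [2]
  1-simplices (1): [1,2]

so the chain groups are C_0 ≅ Z^2, C_1 ≅ Z^1.

The boundary map ∂_1: C_1 → C_0 is given by ∂[p,q] = [q] − [p].
The resulting 2×1 matrix has rank 1, and its Smith normal form has invariant factors (1).

From H_k ≅ ker(∂_k) / im(∂_{k+1}) we obtain:

  H_0: rank C_0 − rank ∂_1 = 2 − 1 = 1, and the invariant factors of ∂_1 are all 1, so H_0 = Z.
  H_1: rank ker ∂_1 − rank ∂_2 = (1 − 1) − 0 = 0, and there is no ∂_2, so H_1 = 0.

(K is a triangulation of the 1-simplex.)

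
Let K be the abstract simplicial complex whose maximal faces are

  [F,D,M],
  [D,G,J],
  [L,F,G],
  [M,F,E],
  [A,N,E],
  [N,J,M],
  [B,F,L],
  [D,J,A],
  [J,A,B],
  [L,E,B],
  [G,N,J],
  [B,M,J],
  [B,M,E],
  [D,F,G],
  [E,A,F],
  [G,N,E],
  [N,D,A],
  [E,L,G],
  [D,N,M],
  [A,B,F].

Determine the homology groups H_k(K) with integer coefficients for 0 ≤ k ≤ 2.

H_0 ≅ Z,  H_1 ≅ Z ⊕ Z/2Z,  H_2 = 0.

K has 10 vertices, 30 edges, 20 triangles.
rank ∂_0 = 0, rank ∂_1 = 9 ⇒ b_0 = 10 − 0 − 9 = 1; all invariant factors of ∂_1 are 1 so no torsion. So H_0 = Z.
rank ∂_1 = 9, rank ∂_2 = 20 ⇒ b_1 = 30 − 9 − 20 = 1; ∂_2 has invariant factor(s) [2] giving torsion. So H_1 = Z ⊕ Z/2Z.
rank ∂_2 = 20, rank ∂_3 = 0 ⇒ b_2 = 20 − 20 − 0 = 0. So H_2 = 0.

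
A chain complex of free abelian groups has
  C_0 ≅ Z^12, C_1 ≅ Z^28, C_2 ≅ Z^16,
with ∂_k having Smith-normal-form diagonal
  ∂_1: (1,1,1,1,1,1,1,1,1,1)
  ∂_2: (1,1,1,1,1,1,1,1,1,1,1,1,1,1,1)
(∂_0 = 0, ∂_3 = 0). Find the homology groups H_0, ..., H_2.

H_0: b_0 = 12 − 0 − 10 = 2; torsion from ∂_1 factors > 1: none. So H_0 ≅ Z^2.
H_1: b_1 = 28 − 10 − 15 = 3; torsion from ∂_2 factors > 1: none. So H_1 ≅ Z^3.
H_2: b_2 = 16 − 15 − 0 = 1; torsion from ∂_3 factors > 1: none. So H_2 ≅ Z.

H_0 ≅ Z^2,  H_1 ≅ Z^3,  H_2 ≅ Z.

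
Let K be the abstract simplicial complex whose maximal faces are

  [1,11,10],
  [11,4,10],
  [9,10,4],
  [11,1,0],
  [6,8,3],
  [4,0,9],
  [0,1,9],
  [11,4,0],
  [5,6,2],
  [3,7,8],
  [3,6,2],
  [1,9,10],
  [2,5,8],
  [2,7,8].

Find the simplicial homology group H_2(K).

H_2 ≅ Z.

Order the vertices as 0 < 1 < 2 < 3 < 4 < 5 < 6 < 7 < 8 < 9 < 10 < 11. Listing each simplex with vertices in this order, K has dimension 2 with simplices:

  0-simplices (12): [0], [1], [2], [3], [4], [5], [6], [7], [8], [9], [10], [11]
  1-simplices (24): (24 of them)
  2-simplices (14): [0,1,9], [0,1,11], [0,4,9], [0,4,11], [1,9,10], [1,10,11], [2,3,6], [2,5,6], [2,5,8], [2,7,8], [3,6,8], [3,7,8], [4,9,10], [4,10,11]

giving chain groups C_0 ≅ Z^12, C_1 ≅ Z^24, C_2 ≅ Z^14.

Boundary ∂_1: C_1 → C_0 sends each edge [p,q] (with p < q) to q − p. For instance
  ∂[3,7] = [7] − [3].
The resulting 12×24 matrix has rank 10, and its Smith normal form has invariant factors (1,1,1,1,1,1,1,1,1,1).

Boundary ∂_2: C_2 → C_1 acts by ∂[p,q,r] = [q,r] − [p,r] + [p,q]. For instance
  ∂[2,5,6] = [5,6] − [2,6] + [2,5],
  ∂[0,4,11] = [4,11] − [0,11] + [0,4].
As a 24×14 matrix over Z this has rank 13, with invariant factors (1,1,1,1,1,1,1,1,1,1,1,1,1).

Now H_k = ker ∂_k / im ∂_{k+1}, so:

  H_2: rank ker ∂_2 − rank ∂_3 = (14 − 13) − 0 = 1, and there is no ∂_3, so H_2 = Z.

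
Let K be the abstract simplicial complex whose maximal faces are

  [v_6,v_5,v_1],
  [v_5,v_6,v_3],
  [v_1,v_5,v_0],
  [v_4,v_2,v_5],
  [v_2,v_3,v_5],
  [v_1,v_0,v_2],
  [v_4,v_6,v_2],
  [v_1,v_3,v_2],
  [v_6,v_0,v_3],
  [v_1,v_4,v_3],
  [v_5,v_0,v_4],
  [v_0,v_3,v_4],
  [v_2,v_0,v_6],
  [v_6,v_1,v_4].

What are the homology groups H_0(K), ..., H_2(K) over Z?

H_0 ≅ Z,  H_1 ≅ Z^2,  H_2 ≅ Z.

Order the vertices as v_0 < v_1 < v_2 < v_3 < v_4 < v_5 < v_6. Listing each simplex with vertices in this order, K has dimension 2 with simplices:

  0-simplices (7): [v_0], [v_1], [v_2], [v_3], [v_4], [v_5], [v_6]
  1-simplices (21): (21 of them)
  2-simplices (14): (14 of them)

giving chain groups C_0 ≅ Z^7, C_1 ≅ Z^21, C_2 ≅ Z^14.

The boundary map ∂_1: C_1 → C_0 maps an edge to its endpoints' difference, ∂[p,q] = q − p.
This gives a 7×21 integer matrix of rank 6; reducing to Smith normal form yields diagonal entries (1,1,1,1,1,1).

The boundary map ∂_2: C_2 → C_1 sends each 2-simplex [p,q,r] to [q,r] − [p,r] + [p,q]. For instance
  ∂[v_2,v_4,v_5] = [v_4,v_5] − [v_2,v_5] + [v_2,v_4],
  ∂[v_0,v_1,v_2] = [v_1,v_2] − [v_0,v_2] + [v_0,v_1].
As a 21×14 matrix over Z this has rank 13, with invariant factors (1,1,1,1,1,1,1,1,1,1,1,1,1).

Computing H_k = (kernel of ∂_k) / (image of ∂_{k+1}):

  H_0: rank C_0 − rank ∂_1 = 7 − 6 = 1, and the invariant factors of ∂_1 are all 1, so H_0 ≅ Z.
  H_1: rank ker ∂_1 − rank ∂_2 = (21 − 6) − 13 = 2, and the invariant factors of ∂_2 are all 1, so H_1 ≅ Z^2.
  H_2: rank ker ∂_2 − rank ∂_3 = (14 − 13) − 0 = 1, and there is no ∂_3, so H_2 ≅ Z.

As a check, the Euler characteristic is 7 − 21 + 14 = 0, which agrees with 1 − 2 + 1 = 0.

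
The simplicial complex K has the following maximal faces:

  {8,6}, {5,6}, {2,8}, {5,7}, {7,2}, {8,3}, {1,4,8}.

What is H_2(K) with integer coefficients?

H_2 = 0.

Take the total order 1 < 2 < 3 < 4 < 5 < 6 < 7 < 8 on the vertex set. Then K (dimension 2) consists of the simplices:

  0-simplices (8): [1], [2], [3], [4], [5], [6], [7], [8]
  1-simplices (9): [1,4], [1,8], [2,7], [2,8], [3,8], [4,8], [5,6], [5,7], [6,8]
  2-simplices (1): [1,4,8]

giving chain groups C_0 ≅ Z^8, C_1 ≅ Z^9, C_2 ≅ Z^1.

The boundary map ∂_1: C_1 → C_0 is given by ∂[p,q] = [q] − [p].
As a 8×9 matrix over Z this has rank 7, with invariant factors (1,1,1,1,1,1,1).

Boundary ∂_2: C_2 → C_1 acts by ∂[p,q,r] = [q,r] − [p,r] + [p,q]. For instance
  ∂[1,4,8] = [4,8] − [1,8] + [1,4].
As a 9×1 matrix over Z this has rank 1, with invariant factors (1).

From H_k ≅ ker(∂_k) / im(∂_{k+1}) we obtain:

  H_2: rank ker ∂_2 − rank ∂_3 = (1 − 1) − 0 = 0, and there is no ∂_3, so H_2 ≅ 0.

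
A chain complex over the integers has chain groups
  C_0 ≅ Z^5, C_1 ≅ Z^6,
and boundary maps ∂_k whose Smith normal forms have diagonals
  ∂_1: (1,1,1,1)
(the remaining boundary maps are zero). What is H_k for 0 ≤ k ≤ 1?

H_0: b_0 = 5 − 0 − 4 = 1; torsion from ∂_1 factors > 1: none. So H_0 ≅ Z.
H_1: b_1 = 6 − 4 − 0 = 2; torsion from ∂_2 factors > 1: none. So H_1 ≅ Z^2.

H_0 ≅ Z,  H_1 ≅ Z^2.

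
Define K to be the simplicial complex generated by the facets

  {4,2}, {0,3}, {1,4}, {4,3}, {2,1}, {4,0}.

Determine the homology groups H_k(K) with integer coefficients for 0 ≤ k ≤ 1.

H_0 = Z,  H_1 = Z^2.

Fix the vertex order 0 < 1 < 2 < 3 < 4 and write every simplex with vertices in increasing order. Then dim K = 1 and the simplices of K are:

  0-simplices (5): [0], [1], [2], [3], [4]
  1-simplices (6): [0,3], [0,4], [1,2], [1,4], [2,4], [3,4]

so the chain groups are C_0 ≅ Z^5, C_1 ≅ Z^6.

Boundary ∂_1: C_1 → C_0 maps an edge to its endpoints' difference, ∂[p,q] = q − p.
This gives a 5×6 integer matrix of rank 4; reducing to Smith normal form yields diagonal entries (1,1,1,1).

Computing H_k = (kernel of ∂_k) / (image of ∂_{k+1}):

  H_0: rank C_0 − rank ∂_1 = 5 − 4 = 1, and the invariant factors of ∂_1 are all 1, so H_0 ≅ Z.
  H_1: rank ker ∂_1 − rank ∂_2 = (6 − 4) − 0 = 2, and there is no ∂_2, so H_1 ≅ Z^2.

(K is a triangulation of a wedge of 2 circles.)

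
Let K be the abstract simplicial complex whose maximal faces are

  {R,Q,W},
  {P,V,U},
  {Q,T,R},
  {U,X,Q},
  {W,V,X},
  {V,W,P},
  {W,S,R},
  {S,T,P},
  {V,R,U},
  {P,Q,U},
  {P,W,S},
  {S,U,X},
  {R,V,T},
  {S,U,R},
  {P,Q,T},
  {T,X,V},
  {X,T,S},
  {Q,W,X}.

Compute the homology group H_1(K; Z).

H_1 = Z^2.

Fix the vertex order P < Q < R < S < T < U < V < W < X and write every simplex with vertices in increasing order. Then dim K = 2 and the simplices of K are:

  0-simplices (9): P, Q, R, S, T, U, V, W, X
  1-simplices (27): PQ, PS, PT, PU, PV, PW, QR, QT, QU, QW, QX, RS, RT, RU, RV, RW, ST, SU, SW, SX, TV, TX, UV, UX, VW, VX, WX
  2-simplices (18): PQT, PQU, PST, PSW, PUV, PVW, QRT, QRW, QUX, QWX, RSU, RSW, RTV, RUV, STX, SUX, TVX, VWX

Hence C_0 ≅ Z^9, C_1 ≅ Z^27, C_2 ≅ Z^18.

The boundary map ∂_1: C_1 → C_0 maps an edge to its endpoints' difference, ∂[p,q] = q − p.
As a 9×27 matrix over Z this has rank 8, with invariant factors (1,1,1,1,1,1,1,1).

The boundary map ∂_2: C_2 → C_1 sends each 2-simplex [p,q,r] to [q,r] − [p,r] + [p,q]. For instance
  ∂SUX = UX − SX + SU,
  ∂RUV = UV − RV + RU.
As a 27×18 matrix over Z this has rank 17, with invariant factors (1,1,1,1,1,1,1,1,1,1,1,1,1,1,1,1,1).

Computing H_k = (kernel of ∂_k) / (image of ∂_{k+1}):

  H_1: rank ker ∂_1 − rank ∂_2 = (27 − 8) − 17 = 2, and the invariant factors of ∂_2 are all 1, so H_1 = Z^2.

(K is a triangulation of the torus T^2.)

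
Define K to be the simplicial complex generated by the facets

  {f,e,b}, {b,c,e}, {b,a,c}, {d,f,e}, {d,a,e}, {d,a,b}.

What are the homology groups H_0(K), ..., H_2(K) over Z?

H_0 = Z,  H_1 = Z,  H_2 = 0.

K has 6 vertices, 12 edges, 6 triangles.
rank ∂_0 = 0, rank ∂_1 = 5 ⇒ b_0 = 6 − 0 − 5 = 1; all invariant factors of ∂_1 are 1 so no torsion. So H_0 = Z.
rank ∂_1 = 5, rank ∂_2 = 6 ⇒ b_1 = 12 − 5 − 6 = 1; all invariant factors of ∂_2 are 1 so no torsion. So H_1 = Z.
rank ∂_2 = 6, rank ∂_3 = 0 ⇒ b_2 = 6 − 6 − 0 = 0. So H_2 = 0.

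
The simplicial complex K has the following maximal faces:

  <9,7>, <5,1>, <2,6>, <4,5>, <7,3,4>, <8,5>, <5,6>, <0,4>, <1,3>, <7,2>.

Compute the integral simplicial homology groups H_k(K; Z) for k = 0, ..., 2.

Fix the vertex order 0 < 1 < 2 < 3 < 4 < 5 < 6 < 7 < 8 < 9 and write every simplex with vertices in increasing order. Then dim K = 2 and the simplices of K are:

  0-simplices (10): [0], [1], [2], [3], [4], [5], [6], [7], [8], [9]
  1-simplices (12): [0,4], [1,3], [1,5], [2,6], [2,7], [3,4], [3,7], [4,5], [4,7], [5,6], [5,8], [7,9]
  2-simplices (1): [3,4,7]

Hence C_0 ≅ Z^10, C_1 ≅ Z^12, C_2 ≅ Z^1.

The boundary map ∂_1: C_1 → C_0 sends each edge [p,q] (with p < q) to q − p. For instance
  ∂[5,6] = [6] − [5].
This gives a 10×12 integer matrix of rank 9; reducing to Smith normal form yields diagonal entries (1,1,1,1,1,1,1,1,1).

Boundary ∂_2: C_2 → C_1 maps a triangle to the signed sum of its edges. For instance
  ∂[3,4,7] = [4,7] − [3,7] + [3,4].
This gives a 12×1 integer matrix of rank 1; reducing to Smith normal form yields diagonal entries (1).

Computing H_k = (kernel of ∂_k) / (image of ∂_{k+1}):

  H_0: rank C_0 − rank ∂_1 = 10 − 9 = 1, and the invariant factors of ∂_1 are all 1, so H_0 ≅ Z.
  H_1: rank ker ∂_1 − rank ∂_2 = (12 − 9) − 1 = 2, and the invariant factors of ∂_2 are all 1, so H_1 ≅ Z^2.
  H_2: rank ker ∂_2 − rank ∂_3 = (1 − 1) − 0 = 0, and there is no ∂_3, so H_2 ≅ 0.

H_0 = Z,  H_1 = Z^2,  H_2 = 0.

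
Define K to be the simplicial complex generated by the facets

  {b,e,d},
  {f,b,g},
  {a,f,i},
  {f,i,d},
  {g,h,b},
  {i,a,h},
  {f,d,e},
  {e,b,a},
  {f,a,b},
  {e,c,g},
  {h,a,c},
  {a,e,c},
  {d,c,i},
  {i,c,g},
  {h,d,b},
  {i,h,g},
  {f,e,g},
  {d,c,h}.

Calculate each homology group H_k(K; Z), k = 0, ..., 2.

H_0 = Z,  H_1 = Z ⊕ Z/2,  H_2 = 0.

K has 9 vertices, 27 edges, 18 triangles.
rank ∂_0 = 0, rank ∂_1 = 8 ⇒ b_0 = 9 − 0 − 8 = 1; all invariant factors of ∂_1 are 1 so no torsion. So H_0 = Z.
rank ∂_1 = 8, rank ∂_2 = 18 ⇒ b_1 = 27 − 8 − 18 = 1; ∂_2 has invariant factor(s) [2] giving torsion. So H_1 = Z ⊕ Z/2.
rank ∂_2 = 18, rank ∂_3 = 0 ⇒ b_2 = 18 − 18 − 0 = 0. So H_2 = 0.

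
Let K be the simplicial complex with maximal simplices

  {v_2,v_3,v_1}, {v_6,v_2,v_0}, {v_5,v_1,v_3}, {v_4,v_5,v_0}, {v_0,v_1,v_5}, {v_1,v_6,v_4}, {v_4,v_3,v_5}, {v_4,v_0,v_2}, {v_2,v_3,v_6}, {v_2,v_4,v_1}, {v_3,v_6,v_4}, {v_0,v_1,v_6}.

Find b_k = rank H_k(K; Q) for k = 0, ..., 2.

Fix the vertex order v_0 < v_1 < v_2 < v_3 < v_4 < v_5 < v_6 and write every simplex with vertices in increasing order. Then dim K = 2 and the simplices of K are:

  0-simplices (7): [v_0], [v_1], [v_2], [v_3], [v_4], [v_5], [v_6]
  1-simplices (18): (18 of them)
  2-simplices (12): (12 of them)

giving chain groups C_0 ≅ Z^7, C_1 ≅ Z^18, C_2 ≅ Z^12.

∂_1: C_1 → C_0 is given by ∂[p,q] = [q] − [p]. For instance
  ∂[v_4,v_5] = [v_5] − [v_4].
This gives a 7×18 integer matrix of rank 6; reducing to Smith normal form yields diagonal entries (1,1,1,1,1,1).

Boundary ∂_2: C_2 → C_1 acts by ∂[p,q,r] = [q,r] − [p,r] + [p,q]. For instance
  ∂[v_1,v_2,v_3] = [v_2,v_3] − [v_1,v_3] + [v_1,v_2],
  ∂[v_2,v_3,v_6] = [v_3,v_6] − [v_2,v_6] + [v_2,v_3].
The 18×12 boundary matrix has rank 12 and Smith normal form diag(1,1,1,1,1,1,1,1,1,1,1,2).

Computing H_k = (kernel of ∂_k) / (image of ∂_{k+1}):

  H_0: rank C_0 − rank ∂_1 = 7 − 6 = 1, and the invariant factors of ∂_1 are all 1, so H_0 ≅ Z.
  H_1: rank ker ∂_1 − rank ∂_2 = (18 − 6) − 12 = 0, and ∂_2 has invariant factor 2 > 1, so H_1 ≅ Z/2.
  H_2: rank ker ∂_2 − rank ∂_3 = (12 − 12) − 0 = 0, and there is no ∂_3, so H_2 ≅ 0.

As a check, the Euler characteristic is 7 − 18 + 12 = 1, which agrees with 1 − 0 + 0 = 1.

Hence the Betti numbers are b_0 = 1, b_1 = 0, b_2 = 0.

b_0 = 1, b_1 = 0, b_2 = 0.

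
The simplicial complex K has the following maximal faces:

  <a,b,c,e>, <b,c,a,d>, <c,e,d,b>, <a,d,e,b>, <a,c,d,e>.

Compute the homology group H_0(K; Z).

H_0 ≅ Z.

We work with the vertex ordering a < b < c < d < e. The simplices of K, each written with vertices in increasing order, are:

  0-simplices (5): a, b, c, d, e
  1-simplices (10): ab, ac, ad, ae, bc, bd, be, cd, ce, de
  2-simplices (10): abc, abd, abe, acd, ace, ade, bcd, bce, bde, cde
  3-simplices (5): abcd, abce, abde, acde, bcde

giving chain groups C_0 ≅ Z^5, C_1 ≅ Z^10, C_2 ≅ Z^10, C_3 ≅ Z^5.

∂_1: C_1 → C_0 is given by ∂[p,q] = [q] − [p].
The 5×10 boundary matrix has rank 4 and Smith normal form diag(1,1,1,1).

∂_2: C_2 → C_1 sends each 2-simplex [p,q,r] to [q,r] − [p,r] + [p,q]. For instance
  ∂cde = de − ce + cd,
  ∂abc = bc − ac + ab.
The 10×10 boundary matrix has rank 6 and Smith normal form diag(1,1,1,1,1,1).

Boundary ∂_3: C_3 → C_2 sends each 3-simplex σ to the alternating sum Σ_i (−1)^i (σ with its i-th vertex removed). For instance
  ∂abde = bde − ade + abe − abd,
  ∂abce = bce − ace + abe − abc.
This gives a 10×5 integer matrix of rank 4; reducing to Smith normal form yields diagonal entries (1,1,1,1).

Computing H_k = (kernel of ∂_k) / (image of ∂_{k+1}):

  H_0: rank C_0 − rank ∂_1 = 5 − 4 = 1, and the invariant factors of ∂_1 are all 1, so H_0 ≅ Z.

(K is a triangulation of the 3-sphere S^3.)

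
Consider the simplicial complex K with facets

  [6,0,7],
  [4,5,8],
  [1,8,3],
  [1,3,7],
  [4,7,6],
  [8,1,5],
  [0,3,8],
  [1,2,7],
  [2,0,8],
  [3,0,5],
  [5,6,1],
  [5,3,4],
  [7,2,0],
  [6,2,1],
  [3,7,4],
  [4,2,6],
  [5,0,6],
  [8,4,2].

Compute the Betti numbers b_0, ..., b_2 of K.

Fix the vertex order 0 < 1 < 2 < 3 < 4 < 5 < 6 < 7 < 8 and write every simplex with vertices in increasing order. Then dim K = 2 and the simplices of K are:

  0-simplices (9): [0], [1], [2], [3], [4], [5], [6], [7], [8]
  1-simplices (27): (27 of them)
  2-simplices (18): [0,2,7], [0,2,8], [0,3,5], [0,3,8], [0,5,6], [0,6,7], [1,2,6], [1,2,7], [1,3,7], [1,3,8], [1,5,6], [1,5,8], [2,4,6], [2,4,8], [3,4,5], [3,4,7], [4,5,8], [4,6,7]

so the chain groups are C_0 ≅ Z^9, C_1 ≅ Z^27, C_2 ≅ Z^18.

∂_1: C_1 → C_0 sends each edge [p,q] (with p < q) to q − p.
The resulting 9×27 matrix has rank 8, and its Smith normal form has invariant factors (1,1,1,1,1,1,1,1).

Boundary ∂_2: C_2 → C_1 maps a triangle to the signed sum of its edges. For instance
  ∂[2,4,6] = [4,6] − [2,6] + [2,4],
  ∂[4,5,8] = [5,8] − [4,8] + [4,5].
The resulting 27×18 matrix has rank 18, and its Smith normal form has invariant factors (1,1,1,1,1,1,1,1,1,1,1,1,1,1,1,1,1,2).

Now H_k = ker ∂_k / im ∂_{k+1}, so:

  H_0: rank C_0 − rank ∂_1 = 9 − 8 = 1, and the invariant factors of ∂_1 are all 1, so H_0 = Z.
  H_1: rank ker ∂_1 − rank ∂_2 = (27 − 8) − 18 = 1, and ∂_2 has invariant factor 2 > 1, so H_1 = Z ⊕ Z/2.
  H_2: rank ker ∂_2 − rank ∂_3 = (18 − 18) − 0 = 0, and there is no ∂_3, so H_2 = 0.

Hence the Betti numbers are b_0 = 1, b_1 = 1, b_2 = 0.

b_0 = 1, b_1 = 1, b_2 = 0.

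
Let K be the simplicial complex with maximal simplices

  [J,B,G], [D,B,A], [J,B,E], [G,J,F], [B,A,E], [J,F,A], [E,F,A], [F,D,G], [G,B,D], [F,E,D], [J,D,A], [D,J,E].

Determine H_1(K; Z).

We work with the vertex ordering A < B < D < E < F < G < J. The simplices of K, each written with vertices in increasing order, are:

  0-simplices (7): A, B, D, E, F, G, J
  1-simplices (18): AB, AD, AE, AF, AJ, BD, BE, BG, BJ, DE, DF, DG, DJ, EF, EJ, FG, FJ, GJ
  2-simplices (12): ABD, ABE, ADJ, AEF, AFJ, BDG, BEJ, BGJ, DEF, DEJ, DFG, FGJ

giving chain groups C_0 ≅ Z^7, C_1 ≅ Z^18, C_2 ≅ Z^12.

∂_1: C_1 → C_0 maps an edge to its endpoints' difference, ∂[p,q] = q − p.
As a 7×18 matrix over Z this has rank 6, with invariant factors (1,1,1,1,1,1).

Boundary ∂_2: C_2 → C_1 sends each 2-simplex [p,q,r] to [q,r] − [p,r] + [p,q]. For instance
  ∂BEJ = EJ − BJ + BE,
  ∂DEF = EF − DF + DE.
The resulting 18×12 matrix has rank 12, and its Smith normal form has invariant factors (1,1,1,1,1,1,1,1,1,1,1,2).

Now H_k = ker ∂_k / im ∂_{k+1}, so:

  H_1: rank ker ∂_1 − rank ∂_2 = (18 − 6) − 12 = 0, and ∂_2 has invariant factor 2 > 1, so H_1 ≅ Z/2.

H_1 ≅ Z/2.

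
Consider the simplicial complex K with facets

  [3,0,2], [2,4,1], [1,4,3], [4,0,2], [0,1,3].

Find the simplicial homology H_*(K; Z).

H_0 ≅ Z,  H_1 ≅ Z,  H_2 = 0.

Fix the vertex order 0 < 1 < 2 < 3 < 4 and write every simplex with vertices in increasing order. Then dim K = 2 and the simplices of K are:

  0-simplices (5): [0], [1], [2], [3], [4]
  1-simplices (10): [0,1], [0,2], [0,3], [0,4], [1,2], [1,3], [1,4], [2,3], [2,4], [3,4]
  2-simplices (5): [0,1,3], [0,2,3], [0,2,4], [1,2,4], [1,3,4]

Hence C_0 ≅ Z^5, C_1 ≅ Z^10, C_2 ≅ Z^5.

Boundary ∂_1: C_1 → C_0 maps an edge to its endpoints' difference, ∂[p,q] = q − p.
The 5×10 boundary matrix has rank 4 and Smith normal form diag(1,1,1,1).

The boundary map ∂_2: C_2 → C_1 acts by ∂[p,q,r] = [q,r] − [p,r] + [p,q]. For instance
  ∂[0,2,4] = [2,4] − [0,4] + [0,2],
  ∂[0,2,3] = [2,3] − [0,3] + [0,2].
The 10×5 boundary matrix has rank 5 and Smith normal form diag(1,1,1,1,1).

Now H_k = ker ∂_k / im ∂_{k+1}, so:

  H_0: rank C_0 − rank ∂_1 = 5 − 4 = 1, and the invariant factors of ∂_1 are all 1, so H_0 ≅ Z.
  H_1: rank ker ∂_1 − rank ∂_2 = (10 − 4) − 5 = 1, and the invariant factors of ∂_2 are all 1, so H_1 ≅ Z.
  H_2: rank ker ∂_2 − rank ∂_3 = (5 − 5) − 0 = 0, and there is no ∂_3, so H_2 ≅ 0.

As a check, the Euler characteristic is 5 − 10 + 5 = 0, which agrees with 1 − 1 + 0 = 0.
(K is a triangulation of the Möbius band.)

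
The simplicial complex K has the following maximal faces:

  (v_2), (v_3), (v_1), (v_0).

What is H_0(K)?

K has 4 vertices.
rank ∂_0 = 0, rank ∂_1 = 0 ⇒ b_0 = 4 − 0 − 0 = 4. So H_0 ≅ Z^4.

H_0 ≅ Z^4.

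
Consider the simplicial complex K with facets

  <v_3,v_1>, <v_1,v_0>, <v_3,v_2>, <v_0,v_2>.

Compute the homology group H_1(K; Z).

We work with the vertex ordering v_0 < v_1 < v_2 < v_3. The simplices of K, each written with vertices in increasing order, are:

  0-simplices (4): [v_0], [v_1], [v_2], [v_3]
  1-simplices (4): [v_0,v_1], [v_0,v_2], [v_1,v_3], [v_2,v_3]

giving chain groups C_0 ≅ Z^4, C_1 ≅ Z^4.

The boundary map ∂_1: C_1 → C_0 maps an edge to its endpoints' difference, ∂[p,q] = q − p. For instance
  ∂[v_0,v_2] = [v_2] − [v_0].
This gives a 4×4 integer matrix of rank 3; reducing to Smith normal form yields diagonal entries (1,1,1).

Computing H_k = (kernel of ∂_k) / (image of ∂_{k+1}):

  H_1: rank ker ∂_1 − rank ∂_2 = (4 − 3) − 0 = 1, and there is no ∂_2, so H_1 ≅ Z.

H_1 ≅ Z.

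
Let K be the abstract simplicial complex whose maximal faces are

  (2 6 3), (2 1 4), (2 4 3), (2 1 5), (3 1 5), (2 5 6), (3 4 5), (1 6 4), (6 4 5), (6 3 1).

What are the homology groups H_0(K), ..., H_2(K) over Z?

Order the vertices as 1 < 2 < 3 < 4 < 5 < 6. Listing each simplex with vertices in this order, K has dimension 2 with simplices:

  0-simplices (6): [1], [2], [3], [4], [5], [6]
  1-simplices (15): [1,2], [1,3], [1,4], [1,5], [1,6], [2,3], [2,4], [2,5], [2,6], [3,4], [3,5], [3,6], [4,5], [4,6], [5,6]
  2-simplices (10): [1,2,4], [1,2,5], [1,3,5], [1,3,6], [1,4,6], [2,3,4], [2,3,6], [2,5,6], [3,4,5], [4,5,6]

so the chain groups are C_0 ≅ Z^6, C_1 ≅ Z^15, C_2 ≅ Z^10.

Boundary ∂_1: C_1 → C_0 sends each edge [p,q] (with p < q) to q − p. For instance
  ∂[1,5] = [5] − [1].
The resulting 6×15 matrix has rank 5, and its Smith normal form has invariant factors (1,1,1,1,1).

Boundary ∂_2: C_2 → C_1 acts by ∂[p,q,r] = [q,r] − [p,r] + [p,q]. For instance
  ∂[4,5,6] = [5,6] − [4,6] + [4,5],
  ∂[1,2,4] = [2,4] − [1,4] + [1,2].
This gives a 15×10 integer matrix of rank 10; reducing to Smith normal form yields diagonal entries (1,1,1,1,1,1,1,1,1,2).

From H_k ≅ ker(∂_k) / im(∂_{k+1}) we obtain:

  H_0: rank C_0 − rank ∂_1 = 6 − 5 = 1, and the invariant factors of ∂_1 are all 1, so H_0 = Z.
  H_1: rank ker ∂_1 − rank ∂_2 = (15 − 5) − 10 = 0, and ∂_2 has invariant factor 2 > 1, so H_1 = Z_2.
  H_2: rank ker ∂_2 − rank ∂_3 = (10 − 10) − 0 = 0, and there is no ∂_3, so H_2 = 0.

As a check, the Euler characteristic is 6 − 15 + 10 = 1, which agrees with 1 − 0 + 0 = 1.

H_0 = Z,  H_1 = Z_2,  H_2 = 0.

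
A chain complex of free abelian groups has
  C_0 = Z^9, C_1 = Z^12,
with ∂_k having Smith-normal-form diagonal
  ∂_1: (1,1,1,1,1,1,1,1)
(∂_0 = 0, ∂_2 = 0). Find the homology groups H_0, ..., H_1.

H_0 = Z,  H_1 = Z^4.

H_0: b_0 = 9 − 0 − 8 = 1; torsion from ∂_1 factors > 1: none. So H_0 = Z.
H_1: b_1 = 12 − 8 − 0 = 4; torsion from ∂_2 factors > 1: none. So H_1 = Z^4.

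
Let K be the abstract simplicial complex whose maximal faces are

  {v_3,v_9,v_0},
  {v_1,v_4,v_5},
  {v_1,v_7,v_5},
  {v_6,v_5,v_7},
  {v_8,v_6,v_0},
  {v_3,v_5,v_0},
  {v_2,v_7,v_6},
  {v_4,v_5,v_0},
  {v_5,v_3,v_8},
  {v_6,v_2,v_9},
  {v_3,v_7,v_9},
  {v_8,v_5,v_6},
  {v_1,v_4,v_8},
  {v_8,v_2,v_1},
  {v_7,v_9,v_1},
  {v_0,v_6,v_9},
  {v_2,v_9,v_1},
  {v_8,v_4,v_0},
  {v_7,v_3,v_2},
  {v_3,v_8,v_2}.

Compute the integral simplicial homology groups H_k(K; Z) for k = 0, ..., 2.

H_0 ≅ Z,  H_1 ≅ Z ⊕ Z/2,  H_2 = 0.

Take the total order v_0 < v_1 < v_2 < v_3 < v_4 < v_5 < v_6 < v_7 < v_8 < v_9 on the vertex set. Then K (dimension 2) consists of the simplices:

  0-simplices (10): [v_0], [v_1], [v_2], [v_3], [v_4], [v_5], [v_6], [v_7], [v_8], [v_9]
  1-simplices (30): (30 of them)
  2-simplices (20): (20 of them)

so the chain groups are C_0 ≅ Z^10, C_1 ≅ Z^30, C_2 ≅ Z^20.

The boundary map ∂_1: C_1 → C_0 is given by ∂[p,q] = [q] − [p]. For instance
  ∂[v_1,v_2] = [v_2] − [v_1].
This gives a 10×30 integer matrix of rank 9; reducing to Smith normal form yields diagonal entries (1,1,1,1,1,1,1,1,1).

The boundary map ∂_2: C_2 → C_1 sends each 2-simplex [p,q,r] to [q,r] − [p,r] + [p,q]. For instance
  ∂[v_1,v_2,v_9] = [v_2,v_9] − [v_1,v_9] + [v_1,v_2],
  ∂[v_3,v_5,v_8] = [v_5,v_8] − [v_3,v_8] + [v_3,v_5].
As a 30×20 matrix over Z this has rank 20, with invariant factors (1,1,1,1,1,1,1,1,1,1,1,1,1,1,1,1,1,1,1,2).

Reading off H_k = ker ∂_k / im ∂_{k+1}:

  H_0: rank C_0 − rank ∂_1 = 10 − 9 = 1, and the invariant factors of ∂_1 are all 1, so H_0 = Z.
  H_1: rank ker ∂_1 − rank ∂_2 = (30 − 9) − 20 = 1, and ∂_2 has invariant factor 2 > 1, so H_1 = Z ⊕ Z/2.
  H_2: rank ker ∂_2 − rank ∂_3 = (20 − 20) − 0 = 0, and there is no ∂_3, so H_2 = 0.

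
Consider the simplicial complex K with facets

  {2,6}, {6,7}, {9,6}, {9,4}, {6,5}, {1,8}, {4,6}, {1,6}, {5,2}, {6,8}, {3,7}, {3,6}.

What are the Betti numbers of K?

b_0 = 1, b_1 = 4.

We work with the vertex ordering 1 < 2 < 3 < 4 < 5 < 6 < 7 < 8 < 9. The simplices of K, each written with vertices in increasing order, are:

  0-simplices (9): [1], [2], [3], [4], [5], [6], [7], [8], [9]
  1-simplices (12): [1,6], [1,8], [2,5], [2,6], [3,6], [3,7], [4,6], [4,9], [5,6], [6,7], [6,8], [6,9]

so the chain groups are C_0 ≅ Z^9, C_1 ≅ Z^12.

The boundary map ∂_1: C_1 → C_0 is given by ∂[p,q] = [q] − [p].
The 9×12 boundary matrix has rank 8 and Smith normal form diag(1,1,1,1,1,1,1,1).

Now H_k = ker ∂_k / im ∂_{k+1}, so:

  H_0: rank C_0 − rank ∂_1 = 9 − 8 = 1, and the invariant factors of ∂_1 are all 1, so H_0 ≅ Z.
  H_1: rank ker ∂_1 − rank ∂_2 = (12 − 8) − 0 = 4, and there is no ∂_2, so H_1 ≅ Z^4.

As a check, the Euler characteristic is 9 − 12 = -3, which agrees with 1 − 4 = -3.
(K is a triangulation of a wedge of 4 circles.)

Hence the Betti numbers are b_0 = 1, b_1 = 4.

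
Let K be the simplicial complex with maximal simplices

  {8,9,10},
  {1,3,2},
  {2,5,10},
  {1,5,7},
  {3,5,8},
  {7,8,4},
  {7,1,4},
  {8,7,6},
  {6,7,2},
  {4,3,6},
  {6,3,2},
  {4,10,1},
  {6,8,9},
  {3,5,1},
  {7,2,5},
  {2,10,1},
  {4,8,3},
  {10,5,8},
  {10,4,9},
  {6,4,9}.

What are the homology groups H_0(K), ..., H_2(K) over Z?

Order the vertices as 1 < 2 < 3 < 4 < 5 < 6 < 7 < 8 < 9 < 10. Listing each simplex with vertices in this order, K has dimension 2 with simplices:

  0-simplices (10): [1], [2], [3], [4], [5], [6], [7], [8], [9], [10]
  1-simplices (30): (30 of them)
  2-simplices (20): (20 of them)

giving chain groups C_0 ≅ Z^10, C_1 ≅ Z^30, C_2 ≅ Z^20.

The boundary map ∂_1: C_1 → C_0 is given by ∂[p,q] = [q] − [p]. For instance
  ∂[2,7] = [7] − [2].
The 10×30 boundary matrix has rank 9 and Smith normal form diag(1,1,1,1,1,1,1,1,1).

∂_2: C_2 → C_1 acts by ∂[p,q,r] = [q,r] − [p,r] + [p,q]. For instance
  ∂[6,8,9] = [8,9] − [6,9] + [6,8],
  ∂[1,2,3] = [2,3] − [1,3] + [1,2].
The 30×20 boundary matrix has rank 20 and Smith normal form diag(1,1,1,1,1,1,1,1,1,1,1,1,1,1,1,1,1,1,1,2).

From H_k ≅ ker(∂_k) / im(∂_{k+1}) we obtain:

  H_0: rank C_0 − rank ∂_1 = 10 − 9 = 1, and the invariant factors of ∂_1 are all 1, so H_0 ≅ Z.
  H_1: rank ker ∂_1 − rank ∂_2 = (30 − 9) − 20 = 1, and ∂_2 has invariant factor 2 > 1, so H_1 ≅ Z ⊕ Z/2Z.
  H_2: rank ker ∂_2 − rank ∂_3 = (20 − 20) − 0 = 0, and there is no ∂_3, so H_2 ≅ 0.

H_0 = Z,  H_1 = Z ⊕ Z/2Z,  H_2 = 0.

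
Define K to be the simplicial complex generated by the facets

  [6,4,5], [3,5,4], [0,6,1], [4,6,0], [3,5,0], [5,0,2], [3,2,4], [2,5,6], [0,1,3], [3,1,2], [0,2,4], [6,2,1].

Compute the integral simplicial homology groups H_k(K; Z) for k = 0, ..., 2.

K has 7 vertices, 18 edges, 12 triangles.
rank ∂_0 = 0, rank ∂_1 = 6 ⇒ b_0 = 7 − 0 − 6 = 1; all invariant factors of ∂_1 are 1 so no torsion. So H_0 ≅ Z.
rank ∂_1 = 6, rank ∂_2 = 12 ⇒ b_1 = 18 − 6 − 12 = 0; ∂_2 has invariant factor(s) [2] giving torsion. So H_1 ≅ Z/2Z.
rank ∂_2 = 12, rank ∂_3 = 0 ⇒ b_2 = 12 − 12 − 0 = 0. So H_2 ≅ 0.

H_0 ≅ Z,  H_1 ≅ Z/2Z,  H_2 = 0.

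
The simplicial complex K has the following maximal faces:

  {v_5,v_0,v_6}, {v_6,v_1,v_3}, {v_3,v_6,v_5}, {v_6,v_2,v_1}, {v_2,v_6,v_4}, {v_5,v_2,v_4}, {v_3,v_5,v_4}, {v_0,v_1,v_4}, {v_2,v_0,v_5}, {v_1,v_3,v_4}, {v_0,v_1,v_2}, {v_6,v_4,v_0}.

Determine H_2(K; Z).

Order the vertices as v_0 < v_1 < v_2 < v_3 < v_4 < v_5 < v_6. Listing each simplex with vertices in this order, K has dimension 2 with simplices:

  0-simplices (7): [v_0], [v_1], [v_2], [v_3], [v_4], [v_5], [v_6]
  1-simplices (18): (18 of them)
  2-simplices (12): (12 of them)

so the chain groups are C_0 ≅ Z^7, C_1 ≅ Z^18, C_2 ≅ Z^12.

Boundary ∂_1: C_1 → C_0 is given by ∂[p,q] = [q] − [p]. For instance
  ∂[v_2,v_4] = [v_4] − [v_2].
The 7×18 boundary matrix has rank 6 and Smith normal form diag(1,1,1,1,1,1).

The boundary map ∂_2: C_2 → C_1 sends each 2-simplex [p,q,r] to [q,r] − [p,r] + [p,q]. For instance
  ∂[v_0,v_4,v_6] = [v_4,v_6] − [v_0,v_6] + [v_0,v_4],
  ∂[v_1,v_3,v_4] = [v_3,v_4] − [v_1,v_4] + [v_1,v_3].
As a 18×12 matrix over Z this has rank 12, with invariant factors (1,1,1,1,1,1,1,1,1,1,1,2).

Now H_k = ker ∂_k / im ∂_{k+1}, so:

  H_2: rank ker ∂_2 − rank ∂_3 = (12 − 12) − 0 = 0, and there is no ∂_3, so H_2 = 0.

H_2 ≅ 0.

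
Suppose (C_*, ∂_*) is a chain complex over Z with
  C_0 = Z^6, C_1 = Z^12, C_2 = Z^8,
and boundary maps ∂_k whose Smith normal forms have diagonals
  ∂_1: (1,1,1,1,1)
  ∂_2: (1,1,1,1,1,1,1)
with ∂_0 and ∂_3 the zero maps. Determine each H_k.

H_0: b_0 = 6 − 0 − 5 = 1; torsion from ∂_1 factors > 1: none. So H_0 ≅ Z.
H_1: b_1 = 12 − 5 − 7 = 0; torsion from ∂_2 factors > 1: none. So H_1 ≅ 0.
H_2: b_2 = 8 − 7 − 0 = 1; torsion from ∂_3 factors > 1: none. So H_2 ≅ Z.

H_0 ≅ Z,  H_1 = 0,  H_2 ≅ Z.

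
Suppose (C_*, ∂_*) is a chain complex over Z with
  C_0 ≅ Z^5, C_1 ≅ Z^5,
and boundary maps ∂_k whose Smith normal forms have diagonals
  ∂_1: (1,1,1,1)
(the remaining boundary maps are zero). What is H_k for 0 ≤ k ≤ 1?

H_0: b_0 = 5 − 0 − 4 = 1; torsion from ∂_1 factors > 1: none. So H_0 ≅ Z.
H_1: b_1 = 5 − 4 − 0 = 1; torsion from ∂_2 factors > 1: none. So H_1 ≅ Z.

H_0 ≅ Z,  H_1 ≅ Z.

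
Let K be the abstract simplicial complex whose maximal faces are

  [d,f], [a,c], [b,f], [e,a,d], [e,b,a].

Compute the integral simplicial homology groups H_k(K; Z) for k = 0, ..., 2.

H_0 ≅ Z,  H_1 ≅ Z,  H_2 = 0.

Fix the vertex order a < b < c < d < e < f and write every simplex with vertices in increasing order. Then dim K = 2 and the simplices of K are:

  0-simplices (6): a, b, c, d, e, f
  1-simplices (8): ab, ac, ad, ae, be, bf, de, df
  2-simplices (2): abe, ade

giving chain groups C_0 ≅ Z^6, C_1 ≅ Z^8, C_2 ≅ Z^2.

Boundary ∂_1: C_1 → C_0 sends each edge [p,q] (with p < q) to q − p. For instance
  ∂ab = b − a.
The resulting 6×8 matrix has rank 5, and its Smith normal form has invariant factors (1,1,1,1,1).

Boundary ∂_2: C_2 → C_1 sends each 2-simplex [p,q,r] to [q,r] − [p,r] + [p,q]. For instance
  ∂abe = be − ae + ab,
  ∂ade = de − ae + ad.
The resulting 8×2 matrix has rank 2, and its Smith normal form has invariant factors (1,1).

Computing H_k = (kernel of ∂_k) / (image of ∂_{k+1}):

  H_0: rank C_0 − rank ∂_1 = 6 − 5 = 1, and the invariant factors of ∂_1 are all 1, so H_0 = Z.
  H_1: rank ker ∂_1 − rank ∂_2 = (8 − 5) − 2 = 1, and the invariant factors of ∂_2 are all 1, so H_1 = Z.
  H_2: rank ker ∂_2 − rank ∂_3 = (2 − 2) − 0 = 0, and there is no ∂_3, so H_2 = 0.

As a check, the Euler characteristic is 6 − 8 + 2 = 0, which agrees with 1 − 1 + 0 = 0.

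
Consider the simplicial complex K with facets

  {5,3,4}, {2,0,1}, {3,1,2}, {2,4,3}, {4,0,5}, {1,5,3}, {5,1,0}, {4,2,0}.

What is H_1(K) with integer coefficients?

Fix the vertex order 0 < 1 < 2 < 3 < 4 < 5 and write every simplex with vertices in increasing order. Then dim K = 2 and the simplices of K are:

  0-simplices (6): [0], [1], [2], [3], [4], [5]
  1-simplices (12): [0,1], [0,2], [0,4], [0,5], [1,2], [1,3], [1,5], [2,3], [2,4], [3,4], [3,5], [4,5]
  2-simplices (8): [0,1,2], [0,1,5], [0,2,4], [0,4,5], [1,2,3], [1,3,5], [2,3,4], [3,4,5]

giving chain groups C_0 ≅ Z^6, C_1 ≅ Z^12, C_2 ≅ Z^8.

Boundary ∂_1: C_1 → C_0 sends each edge [p,q] (with p < q) to q − p. For instance
  ∂[3,4] = [4] − [3].
The resulting 6×12 matrix has rank 5, and its Smith normal form has invariant factors (1,1,1,1,1).

The boundary map ∂_2: C_2 → C_1 sends each 2-simplex [p,q,r] to [q,r] − [p,r] + [p,q]. For instance
  ∂[2,3,4] = [3,4] − [2,4] + [2,3],
  ∂[0,1,2] = [1,2] − [0,2] + [0,1].
The 12×8 boundary matrix has rank 7 and Smith normal form diag(1,1,1,1,1,1,1).

From H_k ≅ ker(∂_k) / im(∂_{k+1}) we obtain:

  H_1: rank ker ∂_1 − rank ∂_2 = (12 − 5) − 7 = 0, and the invariant factors of ∂_2 are all 1, so H_1 = 0.

(K is a triangulation of the 2-sphere S^2.)

H_1 = 0.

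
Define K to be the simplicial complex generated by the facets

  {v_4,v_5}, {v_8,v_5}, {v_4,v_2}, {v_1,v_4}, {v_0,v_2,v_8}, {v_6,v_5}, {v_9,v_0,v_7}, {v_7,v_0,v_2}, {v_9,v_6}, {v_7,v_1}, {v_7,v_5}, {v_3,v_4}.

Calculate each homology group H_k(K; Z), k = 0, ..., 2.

H_0 ≅ Z,  H_1 ≅ Z^4,  H_2 = 0.

Order the vertices as v_0 < v_1 < v_2 < v_3 < v_4 < v_5 < v_6 < v_7 < v_8 < v_9. Listing each simplex with vertices in this order, K has dimension 2 with simplices:

  0-simplices (10): [v_0], [v_1], [v_2], [v_3], [v_4], [v_5], [v_6], [v_7], [v_8], [v_9]
  1-simplices (16): (16 of them)
  2-simplices (3): [v_0,v_2,v_7], [v_0,v_2,v_8], [v_0,v_7,v_9]

so the chain groups are C_0 ≅ Z^10, C_1 ≅ Z^16, C_2 ≅ Z^3.

∂_1: C_1 → C_0 maps an edge to its endpoints' difference, ∂[p,q] = q − p.
As a 10×16 matrix over Z this has rank 9, with invariant factors (1,1,1,1,1,1,1,1,1).

The boundary map ∂_2: C_2 → C_1 maps a triangle to the signed sum of its edges. For instance
  ∂[v_0,v_2,v_8] = [v_2,v_8] − [v_0,v_8] + [v_0,v_2],
  ∂[v_0,v_7,v_9] = [v_7,v_9] − [v_0,v_9] + [v_0,v_7].
As a 16×3 matrix over Z this has rank 3, with invariant factors (1,1,1).

Now H_k = ker ∂_k / im ∂_{k+1}, so:

  H_0: rank C_0 − rank ∂_1 = 10 − 9 = 1, and the invariant factors of ∂_1 are all 1, so H_0 ≅ Z.
  H_1: rank ker ∂_1 − rank ∂_2 = (16 − 9) − 3 = 4, and the invariant factors of ∂_2 are all 1, so H_1 ≅ Z^4.
  H_2: rank ker ∂_2 − rank ∂_3 = (3 − 3) − 0 = 0, and there is no ∂_3, so H_2 ≅ 0.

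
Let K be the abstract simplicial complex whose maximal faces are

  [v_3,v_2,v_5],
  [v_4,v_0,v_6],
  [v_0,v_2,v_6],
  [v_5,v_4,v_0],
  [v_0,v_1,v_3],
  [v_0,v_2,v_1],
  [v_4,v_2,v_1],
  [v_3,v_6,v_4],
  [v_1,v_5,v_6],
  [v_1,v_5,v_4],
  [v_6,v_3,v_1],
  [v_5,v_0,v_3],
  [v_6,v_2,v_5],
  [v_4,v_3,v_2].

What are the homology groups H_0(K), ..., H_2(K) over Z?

K has 7 vertices, 21 edges, 14 triangles.
rank ∂_0 = 0, rank ∂_1 = 6 ⇒ b_0 = 7 − 0 − 6 = 1; all invariant factors of ∂_1 are 1 so no torsion. So H_0 ≅ Z.
rank ∂_1 = 6, rank ∂_2 = 13 ⇒ b_1 = 21 − 6 − 13 = 2; all invariant factors of ∂_2 are 1 so no torsion. So H_1 ≅ Z^2.
rank ∂_2 = 13, rank ∂_3 = 0 ⇒ b_2 = 14 − 13 − 0 = 1. So H_2 ≅ Z.

H_0 ≅ Z,  H_1 ≅ Z^2,  H_2 ≅ Z.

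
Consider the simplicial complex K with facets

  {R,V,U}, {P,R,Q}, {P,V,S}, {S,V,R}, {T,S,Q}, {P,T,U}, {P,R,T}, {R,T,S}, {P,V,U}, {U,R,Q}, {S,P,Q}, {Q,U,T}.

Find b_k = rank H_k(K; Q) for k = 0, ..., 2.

We work with the vertex ordering P < Q < R < S < T < U < V. The simplices of K, each written with vertices in increasing order, are:

  0-simplices (7): P, Q, R, S, T, U, V
  1-simplices (18): PQ, PR, PS, PT, PU, PV, QR, QS, QT, QU, RS, RT, RU, RV, ST, SV, TU, UV
  2-simplices (12): PQR, PQS, PRT, PSV, PTU, PUV, QRU, QST, QTU, RST, RSV, RUV

so the chain groups are C_0 ≅ Z^7, C_1 ≅ Z^18, C_2 ≅ Z^12.

∂_1: C_1 → C_0 maps an edge to its endpoints' difference, ∂[p,q] = q − p. For instance
  ∂SV = V − S.
The resulting 7×18 matrix has rank 6, and its Smith normal form has invariant factors (1,1,1,1,1,1).

Boundary ∂_2: C_2 → C_1 acts by ∂[p,q,r] = [q,r] − [p,r] + [p,q]. For instance
  ∂PRT = RT − PT + PR,
  ∂RST = ST − RT + RS.
The resulting 18×12 matrix has rank 12, and its Smith normal form has invariant factors (1,1,1,1,1,1,1,1,1,1,1,2).

Computing H_k = (kernel of ∂_k) / (image of ∂_{k+1}):

  H_0: rank C_0 − rank ∂_1 = 7 − 6 = 1, and the invariant factors of ∂_1 are all 1, so H_0 = Z.
  H_1: rank ker ∂_1 − rank ∂_2 = (18 − 6) − 12 = 0, and ∂_2 has invariant factor 2 > 1, so H_1 = Z_2.
  H_2: rank ker ∂_2 − rank ∂_3 = (12 − 12) − 0 = 0, and there is no ∂_3, so H_2 = 0.

(K is a triangulation of the real projective plane RP^2.)

Hence the Betti numbers are b_0 = 1, b_1 = 0, b_2 = 0.

b_0 = 1, b_1 = 0, b_2 = 0.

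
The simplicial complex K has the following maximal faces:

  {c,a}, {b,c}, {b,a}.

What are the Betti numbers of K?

b_0 = 1, b_1 = 1.

K has 3 vertices, 3 edges.
rank ∂_0 = 0, rank ∂_1 = 2 ⇒ b_0 = 3 − 0 − 2 = 1; all invariant factors of ∂_1 are 1 so no torsion. So H_0 ≅ Z.
rank ∂_1 = 2, rank ∂_2 = 0 ⇒ b_1 = 3 − 2 − 0 = 1. So H_1 ≅ Z.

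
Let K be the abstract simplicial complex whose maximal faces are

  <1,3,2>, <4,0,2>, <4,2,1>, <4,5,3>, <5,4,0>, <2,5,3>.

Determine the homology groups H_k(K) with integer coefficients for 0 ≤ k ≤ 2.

H_0 = Z,  H_1 = Z,  H_2 = 0.

K has 6 vertices, 12 edges, 6 triangles.
rank ∂_0 = 0, rank ∂_1 = 5 ⇒ b_0 = 6 − 0 − 5 = 1; all invariant factors of ∂_1 are 1 so no torsion. So H_0 ≅ Z.
rank ∂_1 = 5, rank ∂_2 = 6 ⇒ b_1 = 12 − 5 − 6 = 1; all invariant factors of ∂_2 are 1 so no torsion. So H_1 ≅ Z.
rank ∂_2 = 6, rank ∂_3 = 0 ⇒ b_2 = 6 − 6 − 0 = 0. So H_2 ≅ 0.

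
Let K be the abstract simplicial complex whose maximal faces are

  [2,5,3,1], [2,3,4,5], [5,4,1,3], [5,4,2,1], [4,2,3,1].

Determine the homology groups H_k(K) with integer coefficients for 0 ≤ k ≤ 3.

H_0 ≅ Z,  H_1 = 0,  H_2 = 0,  H_3 ≅ Z.

Take the total order 1 < 2 < 3 < 4 < 5 on the vertex set. Then K (dimension 3) consists of the simplices:

  0-simplices (5): [1], [2], [3], [4], [5]
  1-simplices (10): [1,2], [1,3], [1,4], [1,5], [2,3], [2,4], [2,5], [3,4], [3,5], [4,5]
  2-simplices (10): [1,2,3], [1,2,4], [1,2,5], [1,3,4], [1,3,5], [1,4,5], [2,3,4], [2,3,5], [2,4,5], [3,4,5]
  3-simplices (5): [1,2,3,4], [1,2,3,5], [1,2,4,5], [1,3,4,5], [2,3,4,5]

giving chain groups C_0 ≅ Z^5, C_1 ≅ Z^10, C_2 ≅ Z^10, C_3 ≅ Z^5.

The boundary map ∂_1: C_1 → C_0 is given by ∂[p,q] = [q] − [p]. For instance
  ∂[2,4] = [4] − [2].
This gives a 5×10 integer matrix of rank 4; reducing to Smith normal form yields diagonal entries (1,1,1,1).

∂_2: C_2 → C_1 acts by ∂[p,q,r] = [q,r] − [p,r] + [p,q]. For instance
  ∂[1,2,5] = [2,5] − [1,5] + [1,2],
  ∂[1,2,3] = [2,3] − [1,3] + [1,2].
As a 10×10 matrix over Z this has rank 6, with invariant factors (1,1,1,1,1,1).

The boundary map ∂_3: C_3 → C_2 sends each 3-simplex σ to the alternating sum Σ_i (−1)^i (σ with its i-th vertex removed). For instance
  ∂[1,2,4,5] = [2,4,5] − [1,4,5] + [1,2,5] − [1,2,4],
  ∂[1,2,3,4] = [2,3,4] − [1,3,4] + [1,2,4] − [1,2,3].
The 10×5 boundary matrix has rank 4 and Smith normal form diag(1,1,1,1).

Now H_k = ker ∂_k / im ∂_{k+1}, so:

  H_0: rank C_0 − rank ∂_1 = 5 − 4 = 1, and the invariant factors of ∂_1 are all 1, so H_0 = Z.
  H_1: rank ker ∂_1 − rank ∂_2 = (10 − 4) − 6 = 0, and the invariant factors of ∂_2 are all 1, so H_1 = 0.
  H_2: rank ker ∂_2 − rank ∂_3 = (10 − 6) − 4 = 0, and the invariant factors of ∂_3 are all 1, so H_2 = 0.
  H_3: rank ker ∂_3 − rank ∂_4 = (5 − 4) − 0 = 1, and there is no ∂_4, so H_3 = Z.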